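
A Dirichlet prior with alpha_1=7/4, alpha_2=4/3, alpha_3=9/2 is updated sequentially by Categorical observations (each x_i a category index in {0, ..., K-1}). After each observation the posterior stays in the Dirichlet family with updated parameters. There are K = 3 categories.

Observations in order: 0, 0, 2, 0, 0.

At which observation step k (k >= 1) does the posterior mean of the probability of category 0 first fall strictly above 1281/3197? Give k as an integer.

k = 4

obs 1: x=0 → posterior Dirichlet(11/4, 4/3, 9/2)
obs 2: x=0 → posterior Dirichlet(15/4, 4/3, 9/2)
obs 3: x=2 → posterior Dirichlet(15/4, 4/3, 11/2)
obs 4: x=0 → posterior Dirichlet(19/4, 4/3, 11/2)
obs 5: x=0 → posterior Dirichlet(23/4, 4/3, 11/2)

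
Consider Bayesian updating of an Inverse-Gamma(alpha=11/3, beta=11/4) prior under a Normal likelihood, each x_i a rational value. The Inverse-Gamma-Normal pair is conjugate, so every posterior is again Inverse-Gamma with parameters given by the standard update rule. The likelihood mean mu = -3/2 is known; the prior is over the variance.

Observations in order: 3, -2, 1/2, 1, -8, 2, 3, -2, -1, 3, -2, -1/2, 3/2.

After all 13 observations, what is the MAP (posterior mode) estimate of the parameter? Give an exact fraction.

obs 1: x=3 → posterior Inverse-Gamma(25/6, 103/8)
obs 2: x=-2 → posterior Inverse-Gamma(14/3, 13)
obs 3: x=1/2 → posterior Inverse-Gamma(31/6, 15)
obs 4: x=1 → posterior Inverse-Gamma(17/3, 145/8)
obs 5: x=-8 → posterior Inverse-Gamma(37/6, 157/4)
obs 6: x=2 → posterior Inverse-Gamma(20/3, 363/8)
obs 7: x=3 → posterior Inverse-Gamma(43/6, 111/2)
obs 8: x=-2 → posterior Inverse-Gamma(23/3, 445/8)
obs 9: x=-1 → posterior Inverse-Gamma(49/6, 223/4)
obs 10: x=3 → posterior Inverse-Gamma(26/3, 527/8)
obs 11: x=-2 → posterior Inverse-Gamma(55/6, 66)
obs 12: x=-1/2 → posterior Inverse-Gamma(29/3, 133/2)
obs 13: x=3/2 → posterior Inverse-Gamma(61/6, 71)

426/67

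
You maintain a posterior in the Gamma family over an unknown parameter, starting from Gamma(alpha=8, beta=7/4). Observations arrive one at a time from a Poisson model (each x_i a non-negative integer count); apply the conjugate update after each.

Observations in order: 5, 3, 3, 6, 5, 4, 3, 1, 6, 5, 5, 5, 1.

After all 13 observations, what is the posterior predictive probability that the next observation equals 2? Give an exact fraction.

174008521193763310073188830415824782158875071200909684165414885121463102421220339124531090180243214270104393760/1207793843105645740634394245170187949210682670489370020264311074461733954047640929051020120038343125775550996523

obs 1: x=5 → posterior Gamma(13, 11/4)
obs 2: x=3 → posterior Gamma(16, 15/4)
obs 3: x=3 → posterior Gamma(19, 19/4)
obs 4: x=6 → posterior Gamma(25, 23/4)
obs 5: x=5 → posterior Gamma(30, 27/4)
obs 6: x=4 → posterior Gamma(34, 31/4)
obs 7: x=3 → posterior Gamma(37, 35/4)
obs 8: x=1 → posterior Gamma(38, 39/4)
obs 9: x=6 → posterior Gamma(44, 43/4)
obs 10: x=5 → posterior Gamma(49, 47/4)
obs 11: x=5 → posterior Gamma(54, 51/4)
obs 12: x=5 → posterior Gamma(59, 55/4)
obs 13: x=1 → posterior Gamma(60, 59/4)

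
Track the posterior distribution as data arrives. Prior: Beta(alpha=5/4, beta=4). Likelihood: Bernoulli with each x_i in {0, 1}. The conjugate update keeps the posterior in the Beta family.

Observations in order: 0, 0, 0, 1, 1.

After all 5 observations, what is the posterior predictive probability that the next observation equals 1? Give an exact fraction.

obs 1: x=0 → posterior Beta(5/4, 5)
obs 2: x=0 → posterior Beta(5/4, 6)
obs 3: x=0 → posterior Beta(5/4, 7)
obs 4: x=1 → posterior Beta(9/4, 7)
obs 5: x=1 → posterior Beta(13/4, 7)

13/41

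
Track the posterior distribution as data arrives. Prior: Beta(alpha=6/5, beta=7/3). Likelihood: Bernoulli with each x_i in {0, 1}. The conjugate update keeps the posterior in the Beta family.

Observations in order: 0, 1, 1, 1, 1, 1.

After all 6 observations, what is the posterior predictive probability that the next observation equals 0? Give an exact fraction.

obs 1: x=0 → posterior Beta(6/5, 10/3)
obs 2: x=1 → posterior Beta(11/5, 10/3)
obs 3: x=1 → posterior Beta(16/5, 10/3)
obs 4: x=1 → posterior Beta(21/5, 10/3)
obs 5: x=1 → posterior Beta(26/5, 10/3)
obs 6: x=1 → posterior Beta(31/5, 10/3)

50/143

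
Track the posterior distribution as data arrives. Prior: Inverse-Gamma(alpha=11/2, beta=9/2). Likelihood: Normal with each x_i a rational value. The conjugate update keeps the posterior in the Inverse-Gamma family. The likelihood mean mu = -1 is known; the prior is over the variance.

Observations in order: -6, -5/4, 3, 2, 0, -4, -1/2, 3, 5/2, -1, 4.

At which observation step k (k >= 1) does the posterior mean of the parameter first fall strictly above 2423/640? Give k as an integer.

obs 1: x=-6 → posterior Inverse-Gamma(6, 17)
obs 2: x=-5/4 → posterior Inverse-Gamma(13/2, 545/32)
obs 3: x=3 → posterior Inverse-Gamma(7, 801/32)
obs 4: x=2 → posterior Inverse-Gamma(15/2, 945/32)
obs 5: x=0 → posterior Inverse-Gamma(8, 961/32)
obs 6: x=-4 → posterior Inverse-Gamma(17/2, 1105/32)
obs 7: x=-1/2 → posterior Inverse-Gamma(9, 1109/32)
obs 8: x=3 → posterior Inverse-Gamma(19/2, 1365/32)
obs 9: x=5/2 → posterior Inverse-Gamma(10, 1561/32)
obs 10: x=-1 → posterior Inverse-Gamma(21/2, 1561/32)
obs 11: x=4 → posterior Inverse-Gamma(11, 1961/32)

k = 3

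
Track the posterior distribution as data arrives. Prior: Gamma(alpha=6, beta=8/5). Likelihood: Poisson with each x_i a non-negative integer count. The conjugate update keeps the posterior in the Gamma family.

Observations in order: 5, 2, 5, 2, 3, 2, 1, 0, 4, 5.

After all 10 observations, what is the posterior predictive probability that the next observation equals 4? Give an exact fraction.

obs 1: x=5 → posterior Gamma(11, 13/5)
obs 2: x=2 → posterior Gamma(13, 18/5)
obs 3: x=5 → posterior Gamma(18, 23/5)
obs 4: x=2 → posterior Gamma(20, 28/5)
obs 5: x=3 → posterior Gamma(23, 33/5)
obs 6: x=2 → posterior Gamma(25, 38/5)
obs 7: x=1 → posterior Gamma(26, 43/5)
obs 8: x=0 → posterior Gamma(26, 48/5)
obs 9: x=4 → posterior Gamma(30, 53/5)
obs 10: x=5 → posterior Gamma(35, 58/5)

115288269769943216914455012094182812296795558686278410014870732800000/711315273339741053423037904884079962543966305351137065834101184115587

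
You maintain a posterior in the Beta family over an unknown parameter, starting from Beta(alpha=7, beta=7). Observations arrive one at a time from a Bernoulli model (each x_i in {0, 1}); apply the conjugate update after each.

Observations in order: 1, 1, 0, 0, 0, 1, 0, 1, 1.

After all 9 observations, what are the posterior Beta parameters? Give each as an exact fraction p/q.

alpha=12, beta=11

obs 1: x=1 → posterior Beta(8, 7)
obs 2: x=1 → posterior Beta(9, 7)
obs 3: x=0 → posterior Beta(9, 8)
obs 4: x=0 → posterior Beta(9, 9)
obs 5: x=0 → posterior Beta(9, 10)
obs 6: x=1 → posterior Beta(10, 10)
obs 7: x=0 → posterior Beta(10, 11)
obs 8: x=1 → posterior Beta(11, 11)
obs 9: x=1 → posterior Beta(12, 11)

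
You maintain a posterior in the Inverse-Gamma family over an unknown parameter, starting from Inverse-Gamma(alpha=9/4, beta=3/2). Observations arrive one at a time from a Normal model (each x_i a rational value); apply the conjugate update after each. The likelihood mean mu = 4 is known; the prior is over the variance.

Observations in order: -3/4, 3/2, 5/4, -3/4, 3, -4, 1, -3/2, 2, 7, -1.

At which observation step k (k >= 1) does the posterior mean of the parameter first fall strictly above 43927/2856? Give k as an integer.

obs 1: x=-3/4 → posterior Inverse-Gamma(11/4, 409/32)
obs 2: x=3/2 → posterior Inverse-Gamma(13/4, 509/32)
obs 3: x=5/4 → posterior Inverse-Gamma(15/4, 315/16)
obs 4: x=-3/4 → posterior Inverse-Gamma(17/4, 991/32)
obs 5: x=3 → posterior Inverse-Gamma(19/4, 1007/32)
obs 6: x=-4 → posterior Inverse-Gamma(21/4, 2031/32)
obs 7: x=1 → posterior Inverse-Gamma(23/4, 2175/32)
obs 8: x=-3/2 → posterior Inverse-Gamma(25/4, 2659/32)
obs 9: x=2 → posterior Inverse-Gamma(27/4, 2723/32)
obs 10: x=7 → posterior Inverse-Gamma(29/4, 2867/32)
obs 11: x=-1 → posterior Inverse-Gamma(31/4, 3267/32)

k = 8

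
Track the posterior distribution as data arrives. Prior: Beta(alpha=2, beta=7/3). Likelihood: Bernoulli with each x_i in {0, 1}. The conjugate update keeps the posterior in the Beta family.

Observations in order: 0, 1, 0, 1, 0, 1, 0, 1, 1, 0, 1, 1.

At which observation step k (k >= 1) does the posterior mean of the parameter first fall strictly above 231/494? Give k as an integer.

k = 2

obs 1: x=0 → posterior Beta(2, 10/3)
obs 2: x=1 → posterior Beta(3, 10/3)
obs 3: x=0 → posterior Beta(3, 13/3)
obs 4: x=1 → posterior Beta(4, 13/3)
obs 5: x=0 → posterior Beta(4, 16/3)
obs 6: x=1 → posterior Beta(5, 16/3)
obs 7: x=0 → posterior Beta(5, 19/3)
obs 8: x=1 → posterior Beta(6, 19/3)
obs 9: x=1 → posterior Beta(7, 19/3)
obs 10: x=0 → posterior Beta(7, 22/3)
obs 11: x=1 → posterior Beta(8, 22/3)
obs 12: x=1 → posterior Beta(9, 22/3)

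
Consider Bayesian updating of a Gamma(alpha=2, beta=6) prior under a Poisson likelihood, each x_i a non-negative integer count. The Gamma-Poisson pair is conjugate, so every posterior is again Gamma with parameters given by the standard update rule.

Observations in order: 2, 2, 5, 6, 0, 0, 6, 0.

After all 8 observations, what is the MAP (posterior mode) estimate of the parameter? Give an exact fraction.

11/7

obs 1: x=2 → posterior Gamma(4, 7)
obs 2: x=2 → posterior Gamma(6, 8)
obs 3: x=5 → posterior Gamma(11, 9)
obs 4: x=6 → posterior Gamma(17, 10)
obs 5: x=0 → posterior Gamma(17, 11)
obs 6: x=0 → posterior Gamma(17, 12)
obs 7: x=6 → posterior Gamma(23, 13)
obs 8: x=0 → posterior Gamma(23, 14)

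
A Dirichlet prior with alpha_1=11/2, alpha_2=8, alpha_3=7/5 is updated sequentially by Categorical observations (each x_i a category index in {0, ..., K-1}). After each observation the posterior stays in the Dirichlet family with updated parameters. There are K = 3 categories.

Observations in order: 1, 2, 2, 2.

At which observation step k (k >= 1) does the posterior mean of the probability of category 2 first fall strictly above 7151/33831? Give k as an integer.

k = 4

obs 1: x=1 → posterior Dirichlet(11/2, 9, 7/5)
obs 2: x=2 → posterior Dirichlet(11/2, 9, 12/5)
obs 3: x=2 → posterior Dirichlet(11/2, 9, 17/5)
obs 4: x=2 → posterior Dirichlet(11/2, 9, 22/5)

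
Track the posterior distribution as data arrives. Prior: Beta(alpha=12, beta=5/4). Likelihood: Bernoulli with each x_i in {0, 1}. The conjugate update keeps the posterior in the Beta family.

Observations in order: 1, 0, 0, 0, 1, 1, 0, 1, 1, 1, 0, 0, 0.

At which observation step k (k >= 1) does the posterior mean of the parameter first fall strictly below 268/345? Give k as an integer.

obs 1: x=1 → posterior Beta(13, 5/4)
obs 2: x=0 → posterior Beta(13, 9/4)
obs 3: x=0 → posterior Beta(13, 13/4)
obs 4: x=0 → posterior Beta(13, 17/4)
obs 5: x=1 → posterior Beta(14, 17/4)
obs 6: x=1 → posterior Beta(15, 17/4)
obs 7: x=0 → posterior Beta(15, 21/4)
obs 8: x=1 → posterior Beta(16, 21/4)
obs 9: x=1 → posterior Beta(17, 21/4)
obs 10: x=1 → posterior Beta(18, 21/4)
obs 11: x=0 → posterior Beta(18, 25/4)
obs 12: x=0 → posterior Beta(18, 29/4)
obs 13: x=0 → posterior Beta(18, 33/4)

k = 4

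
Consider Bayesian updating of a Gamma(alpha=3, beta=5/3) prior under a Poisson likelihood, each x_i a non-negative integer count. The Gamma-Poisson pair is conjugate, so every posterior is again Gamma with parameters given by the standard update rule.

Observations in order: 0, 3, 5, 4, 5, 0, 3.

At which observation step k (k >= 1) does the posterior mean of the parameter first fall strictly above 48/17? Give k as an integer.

k = 5

obs 1: x=0 → posterior Gamma(3, 8/3)
obs 2: x=3 → posterior Gamma(6, 11/3)
obs 3: x=5 → posterior Gamma(11, 14/3)
obs 4: x=4 → posterior Gamma(15, 17/3)
obs 5: x=5 → posterior Gamma(20, 20/3)
obs 6: x=0 → posterior Gamma(20, 23/3)
obs 7: x=3 → posterior Gamma(23, 26/3)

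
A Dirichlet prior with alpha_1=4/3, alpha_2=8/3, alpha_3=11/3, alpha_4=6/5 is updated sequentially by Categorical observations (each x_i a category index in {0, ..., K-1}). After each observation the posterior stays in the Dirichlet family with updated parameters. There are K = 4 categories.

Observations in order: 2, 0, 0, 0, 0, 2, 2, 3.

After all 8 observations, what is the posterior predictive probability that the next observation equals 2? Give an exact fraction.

100/253

obs 1: x=2 → posterior Dirichlet(4/3, 8/3, 14/3, 6/5)
obs 2: x=0 → posterior Dirichlet(7/3, 8/3, 14/3, 6/5)
obs 3: x=0 → posterior Dirichlet(10/3, 8/3, 14/3, 6/5)
obs 4: x=0 → posterior Dirichlet(13/3, 8/3, 14/3, 6/5)
obs 5: x=0 → posterior Dirichlet(16/3, 8/3, 14/3, 6/5)
obs 6: x=2 → posterior Dirichlet(16/3, 8/3, 17/3, 6/5)
obs 7: x=2 → posterior Dirichlet(16/3, 8/3, 20/3, 6/5)
obs 8: x=3 → posterior Dirichlet(16/3, 8/3, 20/3, 11/5)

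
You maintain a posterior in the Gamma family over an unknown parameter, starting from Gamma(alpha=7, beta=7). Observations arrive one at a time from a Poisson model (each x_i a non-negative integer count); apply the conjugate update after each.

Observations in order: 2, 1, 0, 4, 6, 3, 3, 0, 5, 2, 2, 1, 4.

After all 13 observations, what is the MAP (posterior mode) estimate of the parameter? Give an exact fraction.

39/20

obs 1: x=2 → posterior Gamma(9, 8)
obs 2: x=1 → posterior Gamma(10, 9)
obs 3: x=0 → posterior Gamma(10, 10)
obs 4: x=4 → posterior Gamma(14, 11)
obs 5: x=6 → posterior Gamma(20, 12)
obs 6: x=3 → posterior Gamma(23, 13)
obs 7: x=3 → posterior Gamma(26, 14)
obs 8: x=0 → posterior Gamma(26, 15)
obs 9: x=5 → posterior Gamma(31, 16)
obs 10: x=2 → posterior Gamma(33, 17)
obs 11: x=2 → posterior Gamma(35, 18)
obs 12: x=1 → posterior Gamma(36, 19)
obs 13: x=4 → posterior Gamma(40, 20)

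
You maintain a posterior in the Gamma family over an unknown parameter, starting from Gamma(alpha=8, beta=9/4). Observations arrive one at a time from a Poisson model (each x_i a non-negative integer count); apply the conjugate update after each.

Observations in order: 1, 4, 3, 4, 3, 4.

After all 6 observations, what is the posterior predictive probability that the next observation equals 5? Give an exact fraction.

obs 1: x=1 → posterior Gamma(9, 13/4)
obs 2: x=4 → posterior Gamma(13, 17/4)
obs 3: x=3 → posterior Gamma(16, 21/4)
obs 4: x=4 → posterior Gamma(20, 25/4)
obs 5: x=3 → posterior Gamma(23, 29/4)
obs 6: x=4 → posterior Gamma(27, 33/4)

17393934456816560455698895652999564838279704828928/152214200233450528559804138174517974884637692126081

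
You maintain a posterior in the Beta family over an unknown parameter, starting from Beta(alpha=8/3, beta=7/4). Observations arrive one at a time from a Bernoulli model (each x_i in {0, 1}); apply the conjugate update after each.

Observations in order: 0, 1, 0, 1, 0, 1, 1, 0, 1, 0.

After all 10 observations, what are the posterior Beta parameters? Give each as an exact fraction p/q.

obs 1: x=0 → posterior Beta(8/3, 11/4)
obs 2: x=1 → posterior Beta(11/3, 11/4)
obs 3: x=0 → posterior Beta(11/3, 15/4)
obs 4: x=1 → posterior Beta(14/3, 15/4)
obs 5: x=0 → posterior Beta(14/3, 19/4)
obs 6: x=1 → posterior Beta(17/3, 19/4)
obs 7: x=1 → posterior Beta(20/3, 19/4)
obs 8: x=0 → posterior Beta(20/3, 23/4)
obs 9: x=1 → posterior Beta(23/3, 23/4)
obs 10: x=0 → posterior Beta(23/3, 27/4)

alpha=23/3, beta=27/4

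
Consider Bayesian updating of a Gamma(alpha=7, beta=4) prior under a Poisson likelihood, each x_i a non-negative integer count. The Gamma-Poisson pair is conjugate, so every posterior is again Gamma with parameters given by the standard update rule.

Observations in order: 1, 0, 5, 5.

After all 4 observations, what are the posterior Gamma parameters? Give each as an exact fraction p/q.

alpha=18, beta=8

obs 1: x=1 → posterior Gamma(8, 5)
obs 2: x=0 → posterior Gamma(8, 6)
obs 3: x=5 → posterior Gamma(13, 7)
obs 4: x=5 → posterior Gamma(18, 8)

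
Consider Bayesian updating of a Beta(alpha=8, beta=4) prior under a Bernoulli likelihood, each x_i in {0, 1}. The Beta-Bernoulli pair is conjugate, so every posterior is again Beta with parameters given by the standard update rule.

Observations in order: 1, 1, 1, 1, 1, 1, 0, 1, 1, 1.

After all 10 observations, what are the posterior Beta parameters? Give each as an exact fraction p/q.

alpha=17, beta=5

obs 1: x=1 → posterior Beta(9, 4)
obs 2: x=1 → posterior Beta(10, 4)
obs 3: x=1 → posterior Beta(11, 4)
obs 4: x=1 → posterior Beta(12, 4)
obs 5: x=1 → posterior Beta(13, 4)
obs 6: x=1 → posterior Beta(14, 4)
obs 7: x=0 → posterior Beta(14, 5)
obs 8: x=1 → posterior Beta(15, 5)
obs 9: x=1 → posterior Beta(16, 5)
obs 10: x=1 → posterior Beta(17, 5)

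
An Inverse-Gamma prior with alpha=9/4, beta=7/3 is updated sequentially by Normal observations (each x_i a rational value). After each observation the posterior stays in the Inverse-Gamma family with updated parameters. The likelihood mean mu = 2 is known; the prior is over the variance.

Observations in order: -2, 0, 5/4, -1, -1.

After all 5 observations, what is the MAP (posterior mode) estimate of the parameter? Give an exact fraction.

2075/552

obs 1: x=-2 → posterior Inverse-Gamma(11/4, 31/3)
obs 2: x=0 → posterior Inverse-Gamma(13/4, 37/3)
obs 3: x=5/4 → posterior Inverse-Gamma(15/4, 1211/96)
obs 4: x=-1 → posterior Inverse-Gamma(17/4, 1643/96)
obs 5: x=-1 → posterior Inverse-Gamma(19/4, 2075/96)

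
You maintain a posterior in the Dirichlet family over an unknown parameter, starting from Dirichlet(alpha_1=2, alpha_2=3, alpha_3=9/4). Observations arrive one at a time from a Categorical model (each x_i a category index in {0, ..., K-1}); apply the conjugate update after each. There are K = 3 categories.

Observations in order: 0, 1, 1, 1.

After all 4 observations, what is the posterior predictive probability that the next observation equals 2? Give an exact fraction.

obs 1: x=0 → posterior Dirichlet(3, 3, 9/4)
obs 2: x=1 → posterior Dirichlet(3, 4, 9/4)
obs 3: x=1 → posterior Dirichlet(3, 5, 9/4)
obs 4: x=1 → posterior Dirichlet(3, 6, 9/4)

1/5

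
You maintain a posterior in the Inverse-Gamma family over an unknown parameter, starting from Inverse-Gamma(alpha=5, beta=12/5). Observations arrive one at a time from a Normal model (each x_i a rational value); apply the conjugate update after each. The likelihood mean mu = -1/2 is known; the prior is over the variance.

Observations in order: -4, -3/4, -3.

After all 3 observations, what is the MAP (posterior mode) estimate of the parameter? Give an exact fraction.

obs 1: x=-4 → posterior Inverse-Gamma(11/2, 341/40)
obs 2: x=-3/4 → posterior Inverse-Gamma(6, 1369/160)
obs 3: x=-3 → posterior Inverse-Gamma(13/2, 1869/160)

623/400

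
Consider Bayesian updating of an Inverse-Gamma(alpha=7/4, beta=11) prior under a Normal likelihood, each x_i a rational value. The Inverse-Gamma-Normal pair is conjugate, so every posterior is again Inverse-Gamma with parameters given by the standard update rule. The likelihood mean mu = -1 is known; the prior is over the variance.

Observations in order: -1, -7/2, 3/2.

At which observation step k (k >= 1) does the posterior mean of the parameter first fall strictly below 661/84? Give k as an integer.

obs 1: x=-1 → posterior Inverse-Gamma(9/4, 11)
obs 2: x=-7/2 → posterior Inverse-Gamma(11/4, 113/8)
obs 3: x=3/2 → posterior Inverse-Gamma(13/4, 69/4)

k = 3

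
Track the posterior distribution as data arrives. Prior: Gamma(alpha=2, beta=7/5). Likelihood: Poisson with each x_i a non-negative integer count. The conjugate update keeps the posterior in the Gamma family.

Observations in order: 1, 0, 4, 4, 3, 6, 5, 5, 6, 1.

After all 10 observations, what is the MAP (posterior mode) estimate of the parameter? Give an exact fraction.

60/19

obs 1: x=1 → posterior Gamma(3, 12/5)
obs 2: x=0 → posterior Gamma(3, 17/5)
obs 3: x=4 → posterior Gamma(7, 22/5)
obs 4: x=4 → posterior Gamma(11, 27/5)
obs 5: x=3 → posterior Gamma(14, 32/5)
obs 6: x=6 → posterior Gamma(20, 37/5)
obs 7: x=5 → posterior Gamma(25, 42/5)
obs 8: x=5 → posterior Gamma(30, 47/5)
obs 9: x=6 → posterior Gamma(36, 52/5)
obs 10: x=1 → posterior Gamma(37, 57/5)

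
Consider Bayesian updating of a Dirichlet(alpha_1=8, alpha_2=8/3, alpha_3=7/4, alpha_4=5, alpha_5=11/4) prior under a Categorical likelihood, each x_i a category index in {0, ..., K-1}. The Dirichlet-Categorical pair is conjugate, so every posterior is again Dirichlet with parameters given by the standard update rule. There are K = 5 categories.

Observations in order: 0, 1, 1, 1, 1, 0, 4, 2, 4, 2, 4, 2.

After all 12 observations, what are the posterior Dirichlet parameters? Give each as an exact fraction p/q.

alpha_1=10, alpha_2=20/3, alpha_3=19/4, alpha_4=5, alpha_5=23/4

obs 1: x=0 → posterior Dirichlet(9, 8/3, 7/4, 5, 11/4)
obs 2: x=1 → posterior Dirichlet(9, 11/3, 7/4, 5, 11/4)
obs 3: x=1 → posterior Dirichlet(9, 14/3, 7/4, 5, 11/4)
obs 4: x=1 → posterior Dirichlet(9, 17/3, 7/4, 5, 11/4)
obs 5: x=1 → posterior Dirichlet(9, 20/3, 7/4, 5, 11/4)
obs 6: x=0 → posterior Dirichlet(10, 20/3, 7/4, 5, 11/4)
obs 7: x=4 → posterior Dirichlet(10, 20/3, 7/4, 5, 15/4)
obs 8: x=2 → posterior Dirichlet(10, 20/3, 11/4, 5, 15/4)
obs 9: x=4 → posterior Dirichlet(10, 20/3, 11/4, 5, 19/4)
obs 10: x=2 → posterior Dirichlet(10, 20/3, 15/4, 5, 19/4)
obs 11: x=4 → posterior Dirichlet(10, 20/3, 15/4, 5, 23/4)
obs 12: x=2 → posterior Dirichlet(10, 20/3, 19/4, 5, 23/4)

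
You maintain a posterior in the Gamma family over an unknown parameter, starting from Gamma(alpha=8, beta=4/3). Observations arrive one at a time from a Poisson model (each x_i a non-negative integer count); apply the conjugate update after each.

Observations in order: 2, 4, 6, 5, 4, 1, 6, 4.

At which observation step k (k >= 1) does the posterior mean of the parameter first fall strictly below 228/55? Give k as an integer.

k = 6

obs 1: x=2 → posterior Gamma(10, 7/3)
obs 2: x=4 → posterior Gamma(14, 10/3)
obs 3: x=6 → posterior Gamma(20, 13/3)
obs 4: x=5 → posterior Gamma(25, 16/3)
obs 5: x=4 → posterior Gamma(29, 19/3)
obs 6: x=1 → posterior Gamma(30, 22/3)
obs 7: x=6 → posterior Gamma(36, 25/3)
obs 8: x=4 → posterior Gamma(40, 28/3)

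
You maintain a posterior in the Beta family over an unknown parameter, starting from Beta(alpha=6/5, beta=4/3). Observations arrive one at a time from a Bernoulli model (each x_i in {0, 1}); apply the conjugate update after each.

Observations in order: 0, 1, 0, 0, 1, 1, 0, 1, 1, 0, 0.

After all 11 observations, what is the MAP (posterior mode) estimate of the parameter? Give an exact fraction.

78/173

obs 1: x=0 → posterior Beta(6/5, 7/3)
obs 2: x=1 → posterior Beta(11/5, 7/3)
obs 3: x=0 → posterior Beta(11/5, 10/3)
obs 4: x=0 → posterior Beta(11/5, 13/3)
obs 5: x=1 → posterior Beta(16/5, 13/3)
obs 6: x=1 → posterior Beta(21/5, 13/3)
obs 7: x=0 → posterior Beta(21/5, 16/3)
obs 8: x=1 → posterior Beta(26/5, 16/3)
obs 9: x=1 → posterior Beta(31/5, 16/3)
obs 10: x=0 → posterior Beta(31/5, 19/3)
obs 11: x=0 → posterior Beta(31/5, 22/3)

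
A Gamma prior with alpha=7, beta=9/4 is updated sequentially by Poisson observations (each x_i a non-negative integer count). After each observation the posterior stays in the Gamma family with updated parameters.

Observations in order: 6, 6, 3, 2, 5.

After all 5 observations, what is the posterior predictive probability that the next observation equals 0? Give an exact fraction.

2567686153161211134561828214731016126483469/108869005682301795684211705446369982097742753

obs 1: x=6 → posterior Gamma(13, 13/4)
obs 2: x=6 → posterior Gamma(19, 17/4)
obs 3: x=3 → posterior Gamma(22, 21/4)
obs 4: x=2 → posterior Gamma(24, 25/4)
obs 5: x=5 → posterior Gamma(29, 29/4)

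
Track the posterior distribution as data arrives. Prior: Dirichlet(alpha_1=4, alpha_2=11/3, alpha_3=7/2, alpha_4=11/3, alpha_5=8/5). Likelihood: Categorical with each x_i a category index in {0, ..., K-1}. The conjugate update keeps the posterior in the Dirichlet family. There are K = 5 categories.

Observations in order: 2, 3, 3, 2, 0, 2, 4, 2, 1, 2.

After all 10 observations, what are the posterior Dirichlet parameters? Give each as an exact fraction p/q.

obs 1: x=2 → posterior Dirichlet(4, 11/3, 9/2, 11/3, 8/5)
obs 2: x=3 → posterior Dirichlet(4, 11/3, 9/2, 14/3, 8/5)
obs 3: x=3 → posterior Dirichlet(4, 11/3, 9/2, 17/3, 8/5)
obs 4: x=2 → posterior Dirichlet(4, 11/3, 11/2, 17/3, 8/5)
obs 5: x=0 → posterior Dirichlet(5, 11/3, 11/2, 17/3, 8/5)
obs 6: x=2 → posterior Dirichlet(5, 11/3, 13/2, 17/3, 8/5)
obs 7: x=4 → posterior Dirichlet(5, 11/3, 13/2, 17/3, 13/5)
obs 8: x=2 → posterior Dirichlet(5, 11/3, 15/2, 17/3, 13/5)
obs 9: x=1 → posterior Dirichlet(5, 14/3, 15/2, 17/3, 13/5)
obs 10: x=2 → posterior Dirichlet(5, 14/3, 17/2, 17/3, 13/5)

alpha_1=5, alpha_2=14/3, alpha_3=17/2, alpha_4=17/3, alpha_5=13/5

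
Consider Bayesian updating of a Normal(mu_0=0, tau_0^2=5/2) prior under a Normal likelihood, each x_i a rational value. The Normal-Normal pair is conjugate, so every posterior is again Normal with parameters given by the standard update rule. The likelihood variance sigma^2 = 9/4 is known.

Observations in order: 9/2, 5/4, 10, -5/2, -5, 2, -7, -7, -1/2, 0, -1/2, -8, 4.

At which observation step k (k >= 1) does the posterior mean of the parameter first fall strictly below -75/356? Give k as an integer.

obs 1: x=9/2 → posterior Normal(45/19, 45/38)
obs 2: x=5/4 → posterior Normal(115/58, 45/58)
obs 3: x=10 → posterior Normal(105/26, 15/26)
obs 4: x=-5/2 → posterior Normal(265/98, 45/98)
obs 5: x=-5 → posterior Normal(165/118, 45/118)
obs 6: x=2 → posterior Normal(205/138, 15/46)
obs 7: x=-7 → posterior Normal(65/158, 45/158)
obs 8: x=-7 → posterior Normal(-75/178, 45/178)
obs 9: x=-1/2 → posterior Normal(-85/198, 5/22)
obs 10: x=0 → posterior Normal(-85/218, 45/218)
obs 11: x=-1/2 → posterior Normal(-95/238, 45/238)
obs 12: x=-8 → posterior Normal(-85/86, 15/86)
obs 13: x=4 → posterior Normal(-175/278, 45/278)

k = 8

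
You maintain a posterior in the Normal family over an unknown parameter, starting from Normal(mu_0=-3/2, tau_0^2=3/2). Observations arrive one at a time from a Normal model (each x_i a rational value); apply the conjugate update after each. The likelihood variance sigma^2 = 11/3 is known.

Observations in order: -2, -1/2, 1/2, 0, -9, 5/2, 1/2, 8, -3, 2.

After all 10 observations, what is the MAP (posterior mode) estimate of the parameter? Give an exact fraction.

-3/8

obs 1: x=-2 → posterior Normal(-51/31, 33/31)
obs 2: x=-1/2 → posterior Normal(-111/80, 33/40)
obs 3: x=1/2 → posterior Normal(-51/49, 33/49)
obs 4: x=0 → posterior Normal(-51/58, 33/58)
obs 5: x=-9 → posterior Normal(-132/67, 33/67)
obs 6: x=5/2 → posterior Normal(-219/152, 33/76)
obs 7: x=1/2 → posterior Normal(-21/17, 33/85)
obs 8: x=8 → posterior Normal(-33/94, 33/94)
obs 9: x=-3 → posterior Normal(-60/103, 33/103)
obs 10: x=2 → posterior Normal(-3/8, 33/112)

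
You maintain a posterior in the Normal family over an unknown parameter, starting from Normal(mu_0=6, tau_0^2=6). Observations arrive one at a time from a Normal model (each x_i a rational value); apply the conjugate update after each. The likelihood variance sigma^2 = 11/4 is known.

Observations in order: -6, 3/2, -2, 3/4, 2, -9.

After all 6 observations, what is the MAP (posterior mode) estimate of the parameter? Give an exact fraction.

-48/31

obs 1: x=-6 → posterior Normal(-78/35, 66/35)
obs 2: x=3/2 → posterior Normal(-42/59, 66/59)
obs 3: x=-2 → posterior Normal(-90/83, 66/83)
obs 4: x=3/4 → posterior Normal(-72/107, 66/107)
obs 5: x=2 → posterior Normal(-24/131, 66/131)
obs 6: x=-9 → posterior Normal(-48/31, 66/155)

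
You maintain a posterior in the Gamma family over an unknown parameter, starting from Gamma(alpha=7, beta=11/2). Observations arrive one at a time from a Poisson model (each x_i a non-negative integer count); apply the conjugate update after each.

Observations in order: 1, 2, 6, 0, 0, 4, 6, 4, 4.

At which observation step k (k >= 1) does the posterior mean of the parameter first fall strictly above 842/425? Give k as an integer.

obs 1: x=1 → posterior Gamma(8, 13/2)
obs 2: x=2 → posterior Gamma(10, 15/2)
obs 3: x=6 → posterior Gamma(16, 17/2)
obs 4: x=0 → posterior Gamma(16, 19/2)
obs 5: x=0 → posterior Gamma(16, 21/2)
obs 6: x=4 → posterior Gamma(20, 23/2)
obs 7: x=6 → posterior Gamma(26, 25/2)
obs 8: x=4 → posterior Gamma(30, 27/2)
obs 9: x=4 → posterior Gamma(34, 29/2)

k = 7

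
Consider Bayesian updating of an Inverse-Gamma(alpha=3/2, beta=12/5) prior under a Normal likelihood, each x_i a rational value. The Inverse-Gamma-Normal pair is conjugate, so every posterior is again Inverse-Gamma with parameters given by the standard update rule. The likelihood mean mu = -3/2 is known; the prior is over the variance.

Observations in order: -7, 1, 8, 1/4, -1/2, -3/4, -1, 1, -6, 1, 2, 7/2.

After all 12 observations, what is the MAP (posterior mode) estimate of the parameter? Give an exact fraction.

8257/680

obs 1: x=-7 → posterior Inverse-Gamma(2, 701/40)
obs 2: x=1 → posterior Inverse-Gamma(5/2, 413/20)
obs 3: x=8 → posterior Inverse-Gamma(3, 2631/40)
obs 4: x=1/4 → posterior Inverse-Gamma(7/2, 10769/160)
obs 5: x=-1/2 → posterior Inverse-Gamma(4, 10849/160)
obs 6: x=-3/4 → posterior Inverse-Gamma(9/2, 5447/80)
obs 7: x=-1 → posterior Inverse-Gamma(5, 5457/80)
obs 8: x=1 → posterior Inverse-Gamma(11/2, 5707/80)
obs 9: x=-6 → posterior Inverse-Gamma(6, 6517/80)
obs 10: x=1 → posterior Inverse-Gamma(13/2, 6767/80)
obs 11: x=2 → posterior Inverse-Gamma(7, 7257/80)
obs 12: x=7/2 → posterior Inverse-Gamma(15/2, 8257/80)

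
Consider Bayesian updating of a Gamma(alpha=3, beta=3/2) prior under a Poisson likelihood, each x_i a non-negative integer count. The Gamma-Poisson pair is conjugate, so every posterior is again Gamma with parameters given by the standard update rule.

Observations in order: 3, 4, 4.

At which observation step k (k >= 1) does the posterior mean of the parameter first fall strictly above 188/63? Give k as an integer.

k = 3

obs 1: x=3 → posterior Gamma(6, 5/2)
obs 2: x=4 → posterior Gamma(10, 7/2)
obs 3: x=4 → posterior Gamma(14, 9/2)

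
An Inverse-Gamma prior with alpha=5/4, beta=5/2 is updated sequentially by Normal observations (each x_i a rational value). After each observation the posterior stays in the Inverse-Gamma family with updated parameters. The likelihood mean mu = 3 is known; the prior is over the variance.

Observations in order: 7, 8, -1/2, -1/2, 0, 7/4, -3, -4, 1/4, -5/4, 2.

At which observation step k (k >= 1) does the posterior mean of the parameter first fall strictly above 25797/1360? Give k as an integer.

k = 8

obs 1: x=7 → posterior Inverse-Gamma(7/4, 21/2)
obs 2: x=8 → posterior Inverse-Gamma(9/4, 23)
obs 3: x=-1/2 → posterior Inverse-Gamma(11/4, 233/8)
obs 4: x=-1/2 → posterior Inverse-Gamma(13/4, 141/4)
obs 5: x=0 → posterior Inverse-Gamma(15/4, 159/4)
obs 6: x=7/4 → posterior Inverse-Gamma(17/4, 1297/32)
obs 7: x=-3 → posterior Inverse-Gamma(19/4, 1873/32)
obs 8: x=-4 → posterior Inverse-Gamma(21/4, 2657/32)
obs 9: x=1/4 → posterior Inverse-Gamma(23/4, 1389/16)
obs 10: x=-5/4 → posterior Inverse-Gamma(25/4, 3067/32)
obs 11: x=2 → posterior Inverse-Gamma(27/4, 3083/32)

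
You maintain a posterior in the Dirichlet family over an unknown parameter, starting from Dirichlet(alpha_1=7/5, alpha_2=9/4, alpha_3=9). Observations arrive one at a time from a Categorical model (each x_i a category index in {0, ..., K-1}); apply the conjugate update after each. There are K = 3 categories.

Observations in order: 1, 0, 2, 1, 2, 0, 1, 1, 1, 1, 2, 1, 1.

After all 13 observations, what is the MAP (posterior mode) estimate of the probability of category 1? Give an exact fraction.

185/453

obs 1: x=1 → posterior Dirichlet(7/5, 13/4, 9)
obs 2: x=0 → posterior Dirichlet(12/5, 13/4, 9)
obs 3: x=2 → posterior Dirichlet(12/5, 13/4, 10)
obs 4: x=1 → posterior Dirichlet(12/5, 17/4, 10)
obs 5: x=2 → posterior Dirichlet(12/5, 17/4, 11)
obs 6: x=0 → posterior Dirichlet(17/5, 17/4, 11)
obs 7: x=1 → posterior Dirichlet(17/5, 21/4, 11)
obs 8: x=1 → posterior Dirichlet(17/5, 25/4, 11)
obs 9: x=1 → posterior Dirichlet(17/5, 29/4, 11)
obs 10: x=1 → posterior Dirichlet(17/5, 33/4, 11)
obs 11: x=2 → posterior Dirichlet(17/5, 33/4, 12)
obs 12: x=1 → posterior Dirichlet(17/5, 37/4, 12)
obs 13: x=1 → posterior Dirichlet(17/5, 41/4, 12)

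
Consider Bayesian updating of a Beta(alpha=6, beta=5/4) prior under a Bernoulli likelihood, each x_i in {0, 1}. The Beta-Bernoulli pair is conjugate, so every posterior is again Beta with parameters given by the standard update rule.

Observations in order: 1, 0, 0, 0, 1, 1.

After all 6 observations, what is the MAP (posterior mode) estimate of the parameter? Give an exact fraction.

obs 1: x=1 → posterior Beta(7, 5/4)
obs 2: x=0 → posterior Beta(7, 9/4)
obs 3: x=0 → posterior Beta(7, 13/4)
obs 4: x=0 → posterior Beta(7, 17/4)
obs 5: x=1 → posterior Beta(8, 17/4)
obs 6: x=1 → posterior Beta(9, 17/4)

32/45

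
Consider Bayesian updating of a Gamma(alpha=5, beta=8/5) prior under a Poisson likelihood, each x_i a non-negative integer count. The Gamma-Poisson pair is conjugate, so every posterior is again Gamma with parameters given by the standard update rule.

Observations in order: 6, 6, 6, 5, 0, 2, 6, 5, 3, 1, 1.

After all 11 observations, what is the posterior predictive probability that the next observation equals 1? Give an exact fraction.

6766484872420089408391232791672935848198570107551070093257880309065047925714761410035/67125711420578097645124544422956386056538056601129368431243988280634401966524481929216

obs 1: x=6 → posterior Gamma(11, 13/5)
obs 2: x=6 → posterior Gamma(17, 18/5)
obs 3: x=6 → posterior Gamma(23, 23/5)
obs 4: x=5 → posterior Gamma(28, 28/5)
obs 5: x=0 → posterior Gamma(28, 33/5)
obs 6: x=2 → posterior Gamma(30, 38/5)
obs 7: x=6 → posterior Gamma(36, 43/5)
obs 8: x=5 → posterior Gamma(41, 48/5)
obs 9: x=3 → posterior Gamma(44, 53/5)
obs 10: x=1 → posterior Gamma(45, 58/5)
obs 11: x=1 → posterior Gamma(46, 63/5)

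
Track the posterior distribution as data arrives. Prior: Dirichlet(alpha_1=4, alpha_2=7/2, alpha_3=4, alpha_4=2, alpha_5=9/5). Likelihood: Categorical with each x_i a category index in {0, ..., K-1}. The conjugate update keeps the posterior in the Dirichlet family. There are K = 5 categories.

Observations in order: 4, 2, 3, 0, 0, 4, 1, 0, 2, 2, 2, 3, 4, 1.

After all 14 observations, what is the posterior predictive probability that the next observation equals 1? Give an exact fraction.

obs 1: x=4 → posterior Dirichlet(4, 7/2, 4, 2, 14/5)
obs 2: x=2 → posterior Dirichlet(4, 7/2, 5, 2, 14/5)
obs 3: x=3 → posterior Dirichlet(4, 7/2, 5, 3, 14/5)
obs 4: x=0 → posterior Dirichlet(5, 7/2, 5, 3, 14/5)
obs 5: x=0 → posterior Dirichlet(6, 7/2, 5, 3, 14/5)
obs 6: x=4 → posterior Dirichlet(6, 7/2, 5, 3, 19/5)
obs 7: x=1 → posterior Dirichlet(6, 9/2, 5, 3, 19/5)
obs 8: x=0 → posterior Dirichlet(7, 9/2, 5, 3, 19/5)
obs 9: x=2 → posterior Dirichlet(7, 9/2, 6, 3, 19/5)
obs 10: x=2 → posterior Dirichlet(7, 9/2, 7, 3, 19/5)
obs 11: x=2 → posterior Dirichlet(7, 9/2, 8, 3, 19/5)
obs 12: x=3 → posterior Dirichlet(7, 9/2, 8, 4, 19/5)
obs 13: x=4 → posterior Dirichlet(7, 9/2, 8, 4, 24/5)
obs 14: x=1 → posterior Dirichlet(7, 11/2, 8, 4, 24/5)

55/293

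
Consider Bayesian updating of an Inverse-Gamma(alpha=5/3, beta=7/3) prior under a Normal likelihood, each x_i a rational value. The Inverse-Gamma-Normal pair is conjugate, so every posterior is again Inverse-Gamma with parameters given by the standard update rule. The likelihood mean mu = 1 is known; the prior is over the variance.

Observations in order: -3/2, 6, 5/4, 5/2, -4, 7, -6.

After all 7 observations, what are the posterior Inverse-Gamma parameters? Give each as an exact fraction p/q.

alpha=31/6, beta=7115/96

obs 1: x=-3/2 → posterior Inverse-Gamma(13/6, 131/24)
obs 2: x=6 → posterior Inverse-Gamma(8/3, 431/24)
obs 3: x=5/4 → posterior Inverse-Gamma(19/6, 1727/96)
obs 4: x=5/2 → posterior Inverse-Gamma(11/3, 1835/96)
obs 5: x=-4 → posterior Inverse-Gamma(25/6, 3035/96)
obs 6: x=7 → posterior Inverse-Gamma(14/3, 4763/96)
obs 7: x=-6 → posterior Inverse-Gamma(31/6, 7115/96)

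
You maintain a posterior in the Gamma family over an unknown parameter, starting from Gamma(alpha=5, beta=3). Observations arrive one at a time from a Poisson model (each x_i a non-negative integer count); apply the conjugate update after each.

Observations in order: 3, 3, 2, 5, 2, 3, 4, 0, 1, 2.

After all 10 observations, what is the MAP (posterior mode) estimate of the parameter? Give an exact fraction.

29/13

obs 1: x=3 → posterior Gamma(8, 4)
obs 2: x=3 → posterior Gamma(11, 5)
obs 3: x=2 → posterior Gamma(13, 6)
obs 4: x=5 → posterior Gamma(18, 7)
obs 5: x=2 → posterior Gamma(20, 8)
obs 6: x=3 → posterior Gamma(23, 9)
obs 7: x=4 → posterior Gamma(27, 10)
obs 8: x=0 → posterior Gamma(27, 11)
obs 9: x=1 → posterior Gamma(28, 12)
obs 10: x=2 → posterior Gamma(30, 13)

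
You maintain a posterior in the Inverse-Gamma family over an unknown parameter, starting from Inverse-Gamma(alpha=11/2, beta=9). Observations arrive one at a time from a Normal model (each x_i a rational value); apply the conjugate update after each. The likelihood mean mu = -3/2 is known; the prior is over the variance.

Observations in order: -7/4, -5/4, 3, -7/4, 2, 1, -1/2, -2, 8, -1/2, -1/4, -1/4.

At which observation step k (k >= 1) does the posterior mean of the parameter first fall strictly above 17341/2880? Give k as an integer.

k = 9

obs 1: x=-7/4 → posterior Inverse-Gamma(6, 289/32)
obs 2: x=-5/4 → posterior Inverse-Gamma(13/2, 145/16)
obs 3: x=3 → posterior Inverse-Gamma(7, 307/16)
obs 4: x=-7/4 → posterior Inverse-Gamma(15/2, 615/32)
obs 5: x=2 → posterior Inverse-Gamma(8, 811/32)
obs 6: x=1 → posterior Inverse-Gamma(17/2, 911/32)
obs 7: x=-1/2 → posterior Inverse-Gamma(9, 927/32)
obs 8: x=-2 → posterior Inverse-Gamma(19/2, 931/32)
obs 9: x=8 → posterior Inverse-Gamma(10, 2375/32)
obs 10: x=-1/2 → posterior Inverse-Gamma(21/2, 2391/32)
obs 11: x=-1/4 → posterior Inverse-Gamma(11, 151/2)
obs 12: x=-1/4 → posterior Inverse-Gamma(23/2, 2441/32)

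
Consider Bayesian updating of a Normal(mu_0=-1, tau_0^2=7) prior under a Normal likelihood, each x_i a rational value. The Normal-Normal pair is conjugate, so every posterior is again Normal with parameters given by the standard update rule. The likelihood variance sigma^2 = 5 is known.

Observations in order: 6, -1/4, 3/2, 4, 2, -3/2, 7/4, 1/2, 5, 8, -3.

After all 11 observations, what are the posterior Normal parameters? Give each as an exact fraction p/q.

mu_0=163/82, tau_0^2=35/82

obs 1: x=6 → posterior Normal(37/12, 35/12)
obs 2: x=-1/4 → posterior Normal(141/76, 35/19)
obs 3: x=3/2 → posterior Normal(183/104, 35/26)
obs 4: x=4 → posterior Normal(295/132, 35/33)
obs 5: x=2 → posterior Normal(351/160, 7/8)
obs 6: x=-3/2 → posterior Normal(309/188, 35/47)
obs 7: x=7/4 → posterior Normal(179/108, 35/54)
obs 8: x=1/2 → posterior Normal(93/61, 35/61)
obs 9: x=5 → posterior Normal(32/17, 35/68)
obs 10: x=8 → posterior Normal(184/75, 7/15)
obs 11: x=-3 → posterior Normal(163/82, 35/82)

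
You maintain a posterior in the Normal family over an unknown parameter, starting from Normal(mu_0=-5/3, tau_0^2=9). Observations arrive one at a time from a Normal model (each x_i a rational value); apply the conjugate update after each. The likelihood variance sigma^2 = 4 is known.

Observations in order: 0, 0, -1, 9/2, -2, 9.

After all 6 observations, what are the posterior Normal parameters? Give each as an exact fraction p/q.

mu_0=527/348, tau_0^2=18/29

obs 1: x=0 → posterior Normal(-20/39, 36/13)
obs 2: x=0 → posterior Normal(-10/33, 18/11)
obs 3: x=-1 → posterior Normal(-47/93, 36/31)
obs 4: x=9/2 → posterior Normal(149/240, 9/10)
obs 5: x=-2 → posterior Normal(41/294, 36/49)
obs 6: x=9 → posterior Normal(527/348, 18/29)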